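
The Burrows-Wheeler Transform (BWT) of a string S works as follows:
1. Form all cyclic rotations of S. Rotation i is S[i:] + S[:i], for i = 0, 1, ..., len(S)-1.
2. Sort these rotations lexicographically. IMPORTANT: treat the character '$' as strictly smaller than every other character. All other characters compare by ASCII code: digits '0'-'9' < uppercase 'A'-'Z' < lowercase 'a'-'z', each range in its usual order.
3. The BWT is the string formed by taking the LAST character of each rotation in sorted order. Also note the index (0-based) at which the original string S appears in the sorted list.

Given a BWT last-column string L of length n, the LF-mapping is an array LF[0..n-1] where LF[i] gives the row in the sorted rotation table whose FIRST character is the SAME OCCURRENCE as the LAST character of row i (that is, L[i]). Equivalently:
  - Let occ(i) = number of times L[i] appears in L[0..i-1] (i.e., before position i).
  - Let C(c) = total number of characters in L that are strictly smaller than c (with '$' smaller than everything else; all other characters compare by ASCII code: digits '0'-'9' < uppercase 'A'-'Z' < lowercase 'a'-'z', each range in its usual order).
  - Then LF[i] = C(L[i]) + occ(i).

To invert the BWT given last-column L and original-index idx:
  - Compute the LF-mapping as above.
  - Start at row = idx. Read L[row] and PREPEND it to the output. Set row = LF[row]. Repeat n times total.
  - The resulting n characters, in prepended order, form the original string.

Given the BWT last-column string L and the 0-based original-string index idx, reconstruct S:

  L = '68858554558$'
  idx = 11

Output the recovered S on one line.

Answer: 88558555846$

Derivation:
LF mapping: 7 8 9 2 10 3 4 1 5 6 11 0
Walk LF starting at row 11, prepending L[row]:
  step 1: row=11, L[11]='$', prepend. Next row=LF[11]=0
  step 2: row=0, L[0]='6', prepend. Next row=LF[0]=7
  step 3: row=7, L[7]='4', prepend. Next row=LF[7]=1
  step 4: row=1, L[1]='8', prepend. Next row=LF[1]=8
  step 5: row=8, L[8]='5', prepend. Next row=LF[8]=5
  step 6: row=5, L[5]='5', prepend. Next row=LF[5]=3
  step 7: row=3, L[3]='5', prepend. Next row=LF[3]=2
  step 8: row=2, L[2]='8', prepend. Next row=LF[2]=9
  step 9: row=9, L[9]='5', prepend. Next row=LF[9]=6
  step 10: row=6, L[6]='5', prepend. Next row=LF[6]=4
  step 11: row=4, L[4]='8', prepend. Next row=LF[4]=10
  step 12: row=10, L[10]='8', prepend. Next row=LF[10]=11
Reversed output: 88558555846$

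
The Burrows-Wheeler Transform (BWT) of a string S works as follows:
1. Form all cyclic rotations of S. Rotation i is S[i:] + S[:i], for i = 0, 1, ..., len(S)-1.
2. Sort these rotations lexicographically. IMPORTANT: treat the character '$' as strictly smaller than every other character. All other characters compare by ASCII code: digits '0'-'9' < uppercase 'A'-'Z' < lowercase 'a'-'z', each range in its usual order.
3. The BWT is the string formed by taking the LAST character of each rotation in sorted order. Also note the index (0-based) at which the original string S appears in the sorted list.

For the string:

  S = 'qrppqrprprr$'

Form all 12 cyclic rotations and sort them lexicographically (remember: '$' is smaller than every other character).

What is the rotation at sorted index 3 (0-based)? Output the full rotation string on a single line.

All 12 rotations (rotation i = S[i:]+S[:i]):
  rot[0] = qrppqrprprr$
  rot[1] = rppqrprprr$q
  rot[2] = ppqrprprr$qr
  rot[3] = pqrprprr$qrp
  rot[4] = qrprprr$qrpp
  rot[5] = rprprr$qrppq
  rot[6] = prprr$qrppqr
  rot[7] = rprr$qrppqrp
  rot[8] = prr$qrppqrpr
  rot[9] = rr$qrppqrprp
  rot[10] = r$qrppqrprpr
  rot[11] = $qrppqrprprr
Sorted (with $ < everything):
  sorted[0] = $qrppqrprprr
  sorted[1] = ppqrprprr$qr
  sorted[2] = pqrprprr$qrp
  sorted[3] = prprr$qrppqr
  sorted[4] = prr$qrppqrpr
  sorted[5] = qrppqrprprr$
  sorted[6] = qrprprr$qrpp
  sorted[7] = r$qrppqrprpr
  sorted[8] = rppqrprprr$q
  sorted[9] = rprprr$qrppq
  sorted[10] = rprr$qrppqrp
  sorted[11] = rr$qrppqrprp
sorted[3] = prprr$qrppqr

Answer: prprr$qrppqr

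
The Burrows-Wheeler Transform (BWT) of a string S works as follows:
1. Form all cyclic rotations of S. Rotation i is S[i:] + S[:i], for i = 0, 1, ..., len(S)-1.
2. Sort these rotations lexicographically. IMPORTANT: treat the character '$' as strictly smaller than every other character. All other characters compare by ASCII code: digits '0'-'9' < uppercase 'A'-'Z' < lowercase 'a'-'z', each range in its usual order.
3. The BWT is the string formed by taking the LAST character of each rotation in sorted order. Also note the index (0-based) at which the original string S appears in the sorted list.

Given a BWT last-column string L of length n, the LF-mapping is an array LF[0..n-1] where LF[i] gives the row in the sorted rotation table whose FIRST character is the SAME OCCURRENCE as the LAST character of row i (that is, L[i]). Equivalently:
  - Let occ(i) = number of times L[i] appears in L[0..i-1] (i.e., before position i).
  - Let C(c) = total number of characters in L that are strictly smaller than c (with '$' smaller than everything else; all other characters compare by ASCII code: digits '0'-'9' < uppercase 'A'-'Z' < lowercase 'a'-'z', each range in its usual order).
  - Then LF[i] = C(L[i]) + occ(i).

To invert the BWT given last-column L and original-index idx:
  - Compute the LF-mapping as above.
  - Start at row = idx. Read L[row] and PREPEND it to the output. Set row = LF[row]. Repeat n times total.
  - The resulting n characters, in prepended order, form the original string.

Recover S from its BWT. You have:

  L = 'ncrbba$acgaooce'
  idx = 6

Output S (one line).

LF mapping: 11 6 14 4 5 1 0 2 7 10 3 12 13 8 9
Walk LF starting at row 6, prepending L[row]:
  step 1: row=6, L[6]='$', prepend. Next row=LF[6]=0
  step 2: row=0, L[0]='n', prepend. Next row=LF[0]=11
  step 3: row=11, L[11]='o', prepend. Next row=LF[11]=12
  step 4: row=12, L[12]='o', prepend. Next row=LF[12]=13
  step 5: row=13, L[13]='c', prepend. Next row=LF[13]=8
  step 6: row=8, L[8]='c', prepend. Next row=LF[8]=7
  step 7: row=7, L[7]='a', prepend. Next row=LF[7]=2
  step 8: row=2, L[2]='r', prepend. Next row=LF[2]=14
  step 9: row=14, L[14]='e', prepend. Next row=LF[14]=9
  step 10: row=9, L[9]='g', prepend. Next row=LF[9]=10
  step 11: row=10, L[10]='a', prepend. Next row=LF[10]=3
  step 12: row=3, L[3]='b', prepend. Next row=LF[3]=4
  step 13: row=4, L[4]='b', prepend. Next row=LF[4]=5
  step 14: row=5, L[5]='a', prepend. Next row=LF[5]=1
  step 15: row=1, L[1]='c', prepend. Next row=LF[1]=6
Reversed output: cabbageraccoon$

Answer: cabbageraccoon$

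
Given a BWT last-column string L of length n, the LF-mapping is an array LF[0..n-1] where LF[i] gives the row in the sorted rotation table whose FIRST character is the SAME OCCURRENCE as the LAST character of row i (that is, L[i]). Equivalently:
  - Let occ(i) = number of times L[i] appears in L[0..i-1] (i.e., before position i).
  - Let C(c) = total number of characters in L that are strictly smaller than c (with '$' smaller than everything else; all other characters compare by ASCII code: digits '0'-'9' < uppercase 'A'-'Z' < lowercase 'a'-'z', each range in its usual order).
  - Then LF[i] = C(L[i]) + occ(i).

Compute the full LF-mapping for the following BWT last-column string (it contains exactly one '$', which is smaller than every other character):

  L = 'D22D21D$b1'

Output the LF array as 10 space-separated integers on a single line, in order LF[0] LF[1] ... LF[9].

Answer: 6 3 4 7 5 1 8 0 9 2

Derivation:
Char counts: '$':1, '1':2, '2':3, 'D':3, 'b':1
C (first-col start): C('$')=0, C('1')=1, C('2')=3, C('D')=6, C('b')=9
L[0]='D': occ=0, LF[0]=C('D')+0=6+0=6
L[1]='2': occ=0, LF[1]=C('2')+0=3+0=3
L[2]='2': occ=1, LF[2]=C('2')+1=3+1=4
L[3]='D': occ=1, LF[3]=C('D')+1=6+1=7
L[4]='2': occ=2, LF[4]=C('2')+2=3+2=5
L[5]='1': occ=0, LF[5]=C('1')+0=1+0=1
L[6]='D': occ=2, LF[6]=C('D')+2=6+2=8
L[7]='$': occ=0, LF[7]=C('$')+0=0+0=0
L[8]='b': occ=0, LF[8]=C('b')+0=9+0=9
L[9]='1': occ=1, LF[9]=C('1')+1=1+1=2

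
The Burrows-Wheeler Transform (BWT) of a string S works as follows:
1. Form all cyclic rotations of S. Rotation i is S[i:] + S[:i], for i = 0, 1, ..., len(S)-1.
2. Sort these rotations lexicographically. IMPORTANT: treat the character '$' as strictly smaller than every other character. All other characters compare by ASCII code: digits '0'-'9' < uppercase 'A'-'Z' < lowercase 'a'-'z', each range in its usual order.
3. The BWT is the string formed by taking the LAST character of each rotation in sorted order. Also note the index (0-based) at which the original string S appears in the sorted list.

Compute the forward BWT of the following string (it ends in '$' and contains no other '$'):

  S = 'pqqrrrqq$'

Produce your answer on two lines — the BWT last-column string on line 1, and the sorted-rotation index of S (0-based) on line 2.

All 9 rotations (rotation i = S[i:]+S[:i]):
  rot[0] = pqqrrrqq$
  rot[1] = qqrrrqq$p
  rot[2] = qrrrqq$pq
  rot[3] = rrrqq$pqq
  rot[4] = rrqq$pqqr
  rot[5] = rqq$pqqrr
  rot[6] = qq$pqqrrr
  rot[7] = q$pqqrrrq
  rot[8] = $pqqrrrqq
Sorted (with $ < everything):
  sorted[0] = $pqqrrrqq  (last char: 'q')
  sorted[1] = pqqrrrqq$  (last char: '$')
  sorted[2] = q$pqqrrrq  (last char: 'q')
  sorted[3] = qq$pqqrrr  (last char: 'r')
  sorted[4] = qqrrrqq$p  (last char: 'p')
  sorted[5] = qrrrqq$pq  (last char: 'q')
  sorted[6] = rqq$pqqrr  (last char: 'r')
  sorted[7] = rrqq$pqqr  (last char: 'r')
  sorted[8] = rrrqq$pqq  (last char: 'q')
Last column: q$qrpqrrq
Original string S is at sorted index 1

Answer: q$qrpqrrq
1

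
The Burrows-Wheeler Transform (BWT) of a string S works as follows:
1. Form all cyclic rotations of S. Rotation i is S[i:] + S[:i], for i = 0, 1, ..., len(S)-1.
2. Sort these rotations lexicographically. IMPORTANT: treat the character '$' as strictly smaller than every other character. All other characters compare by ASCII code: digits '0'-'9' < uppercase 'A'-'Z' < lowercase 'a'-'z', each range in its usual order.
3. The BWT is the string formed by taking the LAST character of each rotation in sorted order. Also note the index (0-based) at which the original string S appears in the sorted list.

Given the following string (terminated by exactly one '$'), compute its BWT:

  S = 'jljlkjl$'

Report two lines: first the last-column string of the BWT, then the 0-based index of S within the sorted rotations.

All 8 rotations (rotation i = S[i:]+S[:i]):
  rot[0] = jljlkjl$
  rot[1] = ljlkjl$j
  rot[2] = jlkjl$jl
  rot[3] = lkjl$jlj
  rot[4] = kjl$jljl
  rot[5] = jl$jljlk
  rot[6] = l$jljlkj
  rot[7] = $jljlkjl
Sorted (with $ < everything):
  sorted[0] = $jljlkjl  (last char: 'l')
  sorted[1] = jl$jljlk  (last char: 'k')
  sorted[2] = jljlkjl$  (last char: '$')
  sorted[3] = jlkjl$jl  (last char: 'l')
  sorted[4] = kjl$jljl  (last char: 'l')
  sorted[5] = l$jljlkj  (last char: 'j')
  sorted[6] = ljlkjl$j  (last char: 'j')
  sorted[7] = lkjl$jlj  (last char: 'j')
Last column: lk$lljjj
Original string S is at sorted index 2

Answer: lk$lljjj
2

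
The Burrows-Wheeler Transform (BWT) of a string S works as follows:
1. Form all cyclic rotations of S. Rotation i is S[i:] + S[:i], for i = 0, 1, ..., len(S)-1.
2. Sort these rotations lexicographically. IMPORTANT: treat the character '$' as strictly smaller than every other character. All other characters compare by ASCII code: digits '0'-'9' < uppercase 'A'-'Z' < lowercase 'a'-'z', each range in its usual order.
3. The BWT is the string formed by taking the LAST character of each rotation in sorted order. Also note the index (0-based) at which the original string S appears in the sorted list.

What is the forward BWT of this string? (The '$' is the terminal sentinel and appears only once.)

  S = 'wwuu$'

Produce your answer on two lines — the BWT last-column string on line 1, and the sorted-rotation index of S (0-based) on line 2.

Answer: uuww$
4

Derivation:
All 5 rotations (rotation i = S[i:]+S[:i]):
  rot[0] = wwuu$
  rot[1] = wuu$w
  rot[2] = uu$ww
  rot[3] = u$wwu
  rot[4] = $wwuu
Sorted (with $ < everything):
  sorted[0] = $wwuu  (last char: 'u')
  sorted[1] = u$wwu  (last char: 'u')
  sorted[2] = uu$ww  (last char: 'w')
  sorted[3] = wuu$w  (last char: 'w')
  sorted[4] = wwuu$  (last char: '$')
Last column: uuww$
Original string S is at sorted index 4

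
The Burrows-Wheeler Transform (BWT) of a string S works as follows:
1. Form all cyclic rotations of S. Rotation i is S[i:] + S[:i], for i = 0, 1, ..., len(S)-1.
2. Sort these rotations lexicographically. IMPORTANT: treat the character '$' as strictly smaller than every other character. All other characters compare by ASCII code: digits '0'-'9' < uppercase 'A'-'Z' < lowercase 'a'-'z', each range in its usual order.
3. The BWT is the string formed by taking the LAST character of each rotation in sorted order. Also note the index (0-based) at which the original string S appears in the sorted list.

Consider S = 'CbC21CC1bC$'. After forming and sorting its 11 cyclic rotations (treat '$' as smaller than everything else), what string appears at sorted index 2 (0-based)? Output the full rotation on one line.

Answer: 1bC$CbC21CC

Derivation:
All 11 rotations (rotation i = S[i:]+S[:i]):
  rot[0] = CbC21CC1bC$
  rot[1] = bC21CC1bC$C
  rot[2] = C21CC1bC$Cb
  rot[3] = 21CC1bC$CbC
  rot[4] = 1CC1bC$CbC2
  rot[5] = CC1bC$CbC21
  rot[6] = C1bC$CbC21C
  rot[7] = 1bC$CbC21CC
  rot[8] = bC$CbC21CC1
  rot[9] = C$CbC21CC1b
  rot[10] = $CbC21CC1bC
Sorted (with $ < everything):
  sorted[0] = $CbC21CC1bC
  sorted[1] = 1CC1bC$CbC2
  sorted[2] = 1bC$CbC21CC
  sorted[3] = 21CC1bC$CbC
  sorted[4] = C$CbC21CC1b
  sorted[5] = C1bC$CbC21C
  sorted[6] = C21CC1bC$Cb
  sorted[7] = CC1bC$CbC21
  sorted[8] = CbC21CC1bC$
  sorted[9] = bC$CbC21CC1
  sorted[10] = bC21CC1bC$C
sorted[2] = 1bC$CbC21CC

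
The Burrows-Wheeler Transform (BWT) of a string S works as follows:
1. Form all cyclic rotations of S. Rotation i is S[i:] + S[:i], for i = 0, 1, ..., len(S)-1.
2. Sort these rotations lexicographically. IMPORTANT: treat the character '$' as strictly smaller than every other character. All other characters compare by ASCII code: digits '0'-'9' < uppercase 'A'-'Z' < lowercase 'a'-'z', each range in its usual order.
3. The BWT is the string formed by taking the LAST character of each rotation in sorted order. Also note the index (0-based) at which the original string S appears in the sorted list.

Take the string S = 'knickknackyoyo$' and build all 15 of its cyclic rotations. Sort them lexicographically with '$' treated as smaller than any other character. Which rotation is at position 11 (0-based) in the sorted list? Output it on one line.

Answer: o$knickknackyoy

Derivation:
All 15 rotations (rotation i = S[i:]+S[:i]):
  rot[0] = knickknackyoyo$
  rot[1] = nickknackyoyo$k
  rot[2] = ickknackyoyo$kn
  rot[3] = ckknackyoyo$kni
  rot[4] = kknackyoyo$knic
  rot[5] = knackyoyo$knick
  rot[6] = nackyoyo$knickk
  rot[7] = ackyoyo$knickkn
  rot[8] = ckyoyo$knickkna
  rot[9] = kyoyo$knickknac
  rot[10] = yoyo$knickknack
  rot[11] = oyo$knickknacky
  rot[12] = yo$knickknackyo
  rot[13] = o$knickknackyoy
  rot[14] = $knickknackyoyo
Sorted (with $ < everything):
  sorted[0] = $knickknackyoyo
  sorted[1] = ackyoyo$knickkn
  sorted[2] = ckknackyoyo$kni
  sorted[3] = ckyoyo$knickkna
  sorted[4] = ickknackyoyo$kn
  sorted[5] = kknackyoyo$knic
  sorted[6] = knackyoyo$knick
  sorted[7] = knickknackyoyo$
  sorted[8] = kyoyo$knickknac
  sorted[9] = nackyoyo$knickk
  sorted[10] = nickknackyoyo$k
  sorted[11] = o$knickknackyoy
  sorted[12] = oyo$knickknacky
  sorted[13] = yo$knickknackyo
  sorted[14] = yoyo$knickknack
sorted[11] = o$knickknackyoy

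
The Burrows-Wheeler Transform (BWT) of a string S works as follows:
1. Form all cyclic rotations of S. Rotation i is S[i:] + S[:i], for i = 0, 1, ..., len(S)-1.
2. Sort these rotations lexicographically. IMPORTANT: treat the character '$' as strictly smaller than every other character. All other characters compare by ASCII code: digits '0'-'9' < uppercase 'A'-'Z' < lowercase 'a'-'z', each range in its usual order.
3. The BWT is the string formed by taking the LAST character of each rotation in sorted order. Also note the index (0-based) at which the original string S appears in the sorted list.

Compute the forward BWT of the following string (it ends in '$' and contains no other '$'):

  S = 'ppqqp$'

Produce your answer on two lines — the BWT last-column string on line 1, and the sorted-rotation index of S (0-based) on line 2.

Answer: pq$pqp
2

Derivation:
All 6 rotations (rotation i = S[i:]+S[:i]):
  rot[0] = ppqqp$
  rot[1] = pqqp$p
  rot[2] = qqp$pp
  rot[3] = qp$ppq
  rot[4] = p$ppqq
  rot[5] = $ppqqp
Sorted (with $ < everything):
  sorted[0] = $ppqqp  (last char: 'p')
  sorted[1] = p$ppqq  (last char: 'q')
  sorted[2] = ppqqp$  (last char: '$')
  sorted[3] = pqqp$p  (last char: 'p')
  sorted[4] = qp$ppq  (last char: 'q')
  sorted[5] = qqp$pp  (last char: 'p')
Last column: pq$pqp
Original string S is at sorted index 2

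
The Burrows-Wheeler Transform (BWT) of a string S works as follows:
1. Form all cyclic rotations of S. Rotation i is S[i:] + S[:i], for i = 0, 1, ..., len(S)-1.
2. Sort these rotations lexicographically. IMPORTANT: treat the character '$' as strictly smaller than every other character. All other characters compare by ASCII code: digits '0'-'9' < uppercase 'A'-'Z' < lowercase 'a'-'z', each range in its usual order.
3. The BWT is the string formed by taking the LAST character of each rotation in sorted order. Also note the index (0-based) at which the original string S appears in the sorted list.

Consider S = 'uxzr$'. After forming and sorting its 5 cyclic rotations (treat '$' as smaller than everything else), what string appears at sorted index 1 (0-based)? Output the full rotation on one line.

All 5 rotations (rotation i = S[i:]+S[:i]):
  rot[0] = uxzr$
  rot[1] = xzr$u
  rot[2] = zr$ux
  rot[3] = r$uxz
  rot[4] = $uxzr
Sorted (with $ < everything):
  sorted[0] = $uxzr
  sorted[1] = r$uxz
  sorted[2] = uxzr$
  sorted[3] = xzr$u
  sorted[4] = zr$ux
sorted[1] = r$uxz

Answer: r$uxz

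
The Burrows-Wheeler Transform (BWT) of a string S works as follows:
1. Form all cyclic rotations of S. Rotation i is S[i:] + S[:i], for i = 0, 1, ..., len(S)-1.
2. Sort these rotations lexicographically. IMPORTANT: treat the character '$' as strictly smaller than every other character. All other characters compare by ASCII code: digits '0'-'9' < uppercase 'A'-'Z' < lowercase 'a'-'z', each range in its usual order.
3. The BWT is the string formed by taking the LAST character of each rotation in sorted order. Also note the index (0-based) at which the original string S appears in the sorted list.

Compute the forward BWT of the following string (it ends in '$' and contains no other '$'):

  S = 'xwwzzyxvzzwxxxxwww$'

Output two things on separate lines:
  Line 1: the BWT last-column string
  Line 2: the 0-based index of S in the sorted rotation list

All 19 rotations (rotation i = S[i:]+S[:i]):
  rot[0] = xwwzzyxvzzwxxxxwww$
  rot[1] = wwzzyxvzzwxxxxwww$x
  rot[2] = wzzyxvzzwxxxxwww$xw
  rot[3] = zzyxvzzwxxxxwww$xww
  rot[4] = zyxvzzwxxxxwww$xwwz
  rot[5] = yxvzzwxxxxwww$xwwzz
  rot[6] = xvzzwxxxxwww$xwwzzy
  rot[7] = vzzwxxxxwww$xwwzzyx
  rot[8] = zzwxxxxwww$xwwzzyxv
  rot[9] = zwxxxxwww$xwwzzyxvz
  rot[10] = wxxxxwww$xwwzzyxvzz
  rot[11] = xxxxwww$xwwzzyxvzzw
  rot[12] = xxxwww$xwwzzyxvzzwx
  rot[13] = xxwww$xwwzzyxvzzwxx
  rot[14] = xwww$xwwzzyxvzzwxxx
  rot[15] = www$xwwzzyxvzzwxxxx
  rot[16] = ww$xwwzzyxvzzwxxxxw
  rot[17] = w$xwwzzyxvzzwxxxxww
  rot[18] = $xwwzzyxvzzwxxxxwww
Sorted (with $ < everything):
  sorted[0] = $xwwzzyxvzzwxxxxwww  (last char: 'w')
  sorted[1] = vzzwxxxxwww$xwwzzyx  (last char: 'x')
  sorted[2] = w$xwwzzyxvzzwxxxxww  (last char: 'w')
  sorted[3] = ww$xwwzzyxvzzwxxxxw  (last char: 'w')
  sorted[4] = www$xwwzzyxvzzwxxxx  (last char: 'x')
  sorted[5] = wwzzyxvzzwxxxxwww$x  (last char: 'x')
  sorted[6] = wxxxxwww$xwwzzyxvzz  (last char: 'z')
  sorted[7] = wzzyxvzzwxxxxwww$xw  (last char: 'w')
  sorted[8] = xvzzwxxxxwww$xwwzzy  (last char: 'y')
  sorted[9] = xwww$xwwzzyxvzzwxxx  (last char: 'x')
  sorted[10] = xwwzzyxvzzwxxxxwww$  (last char: '$')
  sorted[11] = xxwww$xwwzzyxvzzwxx  (last char: 'x')
  sorted[12] = xxxwww$xwwzzyxvzzwx  (last char: 'x')
  sorted[13] = xxxxwww$xwwzzyxvzzw  (last char: 'w')
  sorted[14] = yxvzzwxxxxwww$xwwzz  (last char: 'z')
  sorted[15] = zwxxxxwww$xwwzzyxvz  (last char: 'z')
  sorted[16] = zyxvzzwxxxxwww$xwwz  (last char: 'z')
  sorted[17] = zzwxxxxwww$xwwzzyxv  (last char: 'v')
  sorted[18] = zzyxvzzwxxxxwww$xww  (last char: 'w')
Last column: wxwwxxzwyx$xxwzzzvw
Original string S is at sorted index 10

Answer: wxwwxxzwyx$xxwzzzvw
10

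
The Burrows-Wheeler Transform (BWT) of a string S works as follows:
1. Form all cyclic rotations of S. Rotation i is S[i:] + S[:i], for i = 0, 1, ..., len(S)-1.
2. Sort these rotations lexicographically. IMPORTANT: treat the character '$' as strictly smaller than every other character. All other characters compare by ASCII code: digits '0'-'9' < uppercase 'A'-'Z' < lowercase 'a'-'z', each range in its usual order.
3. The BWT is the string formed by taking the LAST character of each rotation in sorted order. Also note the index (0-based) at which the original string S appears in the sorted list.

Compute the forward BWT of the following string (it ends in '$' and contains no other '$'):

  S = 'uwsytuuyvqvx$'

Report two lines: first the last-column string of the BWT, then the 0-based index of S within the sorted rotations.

All 13 rotations (rotation i = S[i:]+S[:i]):
  rot[0] = uwsytuuyvqvx$
  rot[1] = wsytuuyvqvx$u
  rot[2] = sytuuyvqvx$uw
  rot[3] = ytuuyvqvx$uws
  rot[4] = tuuyvqvx$uwsy
  rot[5] = uuyvqvx$uwsyt
  rot[6] = uyvqvx$uwsytu
  rot[7] = yvqvx$uwsytuu
  rot[8] = vqvx$uwsytuuy
  rot[9] = qvx$uwsytuuyv
  rot[10] = vx$uwsytuuyvq
  rot[11] = x$uwsytuuyvqv
  rot[12] = $uwsytuuyvqvx
Sorted (with $ < everything):
  sorted[0] = $uwsytuuyvqvx  (last char: 'x')
  sorted[1] = qvx$uwsytuuyv  (last char: 'v')
  sorted[2] = sytuuyvqvx$uw  (last char: 'w')
  sorted[3] = tuuyvqvx$uwsy  (last char: 'y')
  sorted[4] = uuyvqvx$uwsyt  (last char: 't')
  sorted[5] = uwsytuuyvqvx$  (last char: '$')
  sorted[6] = uyvqvx$uwsytu  (last char: 'u')
  sorted[7] = vqvx$uwsytuuy  (last char: 'y')
  sorted[8] = vx$uwsytuuyvq  (last char: 'q')
  sorted[9] = wsytuuyvqvx$u  (last char: 'u')
  sorted[10] = x$uwsytuuyvqv  (last char: 'v')
  sorted[11] = ytuuyvqvx$uws  (last char: 's')
  sorted[12] = yvqvx$uwsytuu  (last char: 'u')
Last column: xvwyt$uyquvsu
Original string S is at sorted index 5

Answer: xvwyt$uyquvsu
5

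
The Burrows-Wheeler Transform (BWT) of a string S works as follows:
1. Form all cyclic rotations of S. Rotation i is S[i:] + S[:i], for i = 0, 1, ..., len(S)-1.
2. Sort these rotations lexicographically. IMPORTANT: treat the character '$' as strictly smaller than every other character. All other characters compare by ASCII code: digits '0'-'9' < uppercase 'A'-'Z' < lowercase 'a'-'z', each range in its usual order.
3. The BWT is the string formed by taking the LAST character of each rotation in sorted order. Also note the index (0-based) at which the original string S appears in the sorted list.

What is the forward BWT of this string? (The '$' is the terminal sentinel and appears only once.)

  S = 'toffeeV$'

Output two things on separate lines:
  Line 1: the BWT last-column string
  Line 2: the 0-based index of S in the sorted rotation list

Answer: Veeffot$
7

Derivation:
All 8 rotations (rotation i = S[i:]+S[:i]):
  rot[0] = toffeeV$
  rot[1] = offeeV$t
  rot[2] = ffeeV$to
  rot[3] = feeV$tof
  rot[4] = eeV$toff
  rot[5] = eV$toffe
  rot[6] = V$toffee
  rot[7] = $toffeeV
Sorted (with $ < everything):
  sorted[0] = $toffeeV  (last char: 'V')
  sorted[1] = V$toffee  (last char: 'e')
  sorted[2] = eV$toffe  (last char: 'e')
  sorted[3] = eeV$toff  (last char: 'f')
  sorted[4] = feeV$tof  (last char: 'f')
  sorted[5] = ffeeV$to  (last char: 'o')
  sorted[6] = offeeV$t  (last char: 't')
  sorted[7] = toffeeV$  (last char: '$')
Last column: Veeffot$
Original string S is at sorted index 7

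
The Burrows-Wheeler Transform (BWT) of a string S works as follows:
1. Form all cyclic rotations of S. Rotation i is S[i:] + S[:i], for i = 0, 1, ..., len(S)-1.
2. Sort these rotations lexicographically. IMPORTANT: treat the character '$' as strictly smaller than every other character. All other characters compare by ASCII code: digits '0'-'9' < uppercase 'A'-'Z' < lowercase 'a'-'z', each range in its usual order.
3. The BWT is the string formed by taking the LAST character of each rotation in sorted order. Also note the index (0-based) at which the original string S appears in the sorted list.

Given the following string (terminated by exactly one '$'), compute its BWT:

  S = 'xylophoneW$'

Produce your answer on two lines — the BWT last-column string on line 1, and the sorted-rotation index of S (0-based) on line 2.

All 11 rotations (rotation i = S[i:]+S[:i]):
  rot[0] = xylophoneW$
  rot[1] = ylophoneW$x
  rot[2] = lophoneW$xy
  rot[3] = ophoneW$xyl
  rot[4] = phoneW$xylo
  rot[5] = honeW$xylop
  rot[6] = oneW$xyloph
  rot[7] = neW$xylopho
  rot[8] = eW$xylophon
  rot[9] = W$xylophone
  rot[10] = $xylophoneW
Sorted (with $ < everything):
  sorted[0] = $xylophoneW  (last char: 'W')
  sorted[1] = W$xylophone  (last char: 'e')
  sorted[2] = eW$xylophon  (last char: 'n')
  sorted[3] = honeW$xylop  (last char: 'p')
  sorted[4] = lophoneW$xy  (last char: 'y')
  sorted[5] = neW$xylopho  (last char: 'o')
  sorted[6] = oneW$xyloph  (last char: 'h')
  sorted[7] = ophoneW$xyl  (last char: 'l')
  sorted[8] = phoneW$xylo  (last char: 'o')
  sorted[9] = xylophoneW$  (last char: '$')
  sorted[10] = ylophoneW$x  (last char: 'x')
Last column: Wenpyohlo$x
Original string S is at sorted index 9

Answer: Wenpyohlo$x
9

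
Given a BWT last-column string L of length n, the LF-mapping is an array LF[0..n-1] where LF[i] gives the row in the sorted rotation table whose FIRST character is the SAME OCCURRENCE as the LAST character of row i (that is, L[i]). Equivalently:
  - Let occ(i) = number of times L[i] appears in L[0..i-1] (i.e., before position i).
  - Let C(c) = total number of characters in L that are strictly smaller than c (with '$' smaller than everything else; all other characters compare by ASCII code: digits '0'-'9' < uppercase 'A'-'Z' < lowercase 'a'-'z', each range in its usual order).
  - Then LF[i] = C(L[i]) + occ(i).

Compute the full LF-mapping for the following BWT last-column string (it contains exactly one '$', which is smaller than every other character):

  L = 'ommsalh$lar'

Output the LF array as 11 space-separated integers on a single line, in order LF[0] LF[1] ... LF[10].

Answer: 8 6 7 10 1 4 3 0 5 2 9

Derivation:
Char counts: '$':1, 'a':2, 'h':1, 'l':2, 'm':2, 'o':1, 'r':1, 's':1
C (first-col start): C('$')=0, C('a')=1, C('h')=3, C('l')=4, C('m')=6, C('o')=8, C('r')=9, C('s')=10
L[0]='o': occ=0, LF[0]=C('o')+0=8+0=8
L[1]='m': occ=0, LF[1]=C('m')+0=6+0=6
L[2]='m': occ=1, LF[2]=C('m')+1=6+1=7
L[3]='s': occ=0, LF[3]=C('s')+0=10+0=10
L[4]='a': occ=0, LF[4]=C('a')+0=1+0=1
L[5]='l': occ=0, LF[5]=C('l')+0=4+0=4
L[6]='h': occ=0, LF[6]=C('h')+0=3+0=3
L[7]='$': occ=0, LF[7]=C('$')+0=0+0=0
L[8]='l': occ=1, LF[8]=C('l')+1=4+1=5
L[9]='a': occ=1, LF[9]=C('a')+1=1+1=2
L[10]='r': occ=0, LF[10]=C('r')+0=9+0=9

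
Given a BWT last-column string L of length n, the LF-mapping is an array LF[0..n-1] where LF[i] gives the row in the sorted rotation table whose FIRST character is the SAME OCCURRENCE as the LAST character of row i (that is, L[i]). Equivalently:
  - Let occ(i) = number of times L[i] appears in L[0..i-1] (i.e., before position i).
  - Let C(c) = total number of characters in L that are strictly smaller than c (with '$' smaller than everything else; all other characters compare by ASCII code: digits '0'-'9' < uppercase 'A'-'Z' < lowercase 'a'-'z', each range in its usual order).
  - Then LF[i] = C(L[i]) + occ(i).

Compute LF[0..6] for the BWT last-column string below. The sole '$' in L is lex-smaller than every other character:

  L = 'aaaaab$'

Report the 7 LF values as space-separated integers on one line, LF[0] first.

Answer: 1 2 3 4 5 6 0

Derivation:
Char counts: '$':1, 'a':5, 'b':1
C (first-col start): C('$')=0, C('a')=1, C('b')=6
L[0]='a': occ=0, LF[0]=C('a')+0=1+0=1
L[1]='a': occ=1, LF[1]=C('a')+1=1+1=2
L[2]='a': occ=2, LF[2]=C('a')+2=1+2=3
L[3]='a': occ=3, LF[3]=C('a')+3=1+3=4
L[4]='a': occ=4, LF[4]=C('a')+4=1+4=5
L[5]='b': occ=0, LF[5]=C('b')+0=6+0=6
L[6]='$': occ=0, LF[6]=C('$')+0=0+0=0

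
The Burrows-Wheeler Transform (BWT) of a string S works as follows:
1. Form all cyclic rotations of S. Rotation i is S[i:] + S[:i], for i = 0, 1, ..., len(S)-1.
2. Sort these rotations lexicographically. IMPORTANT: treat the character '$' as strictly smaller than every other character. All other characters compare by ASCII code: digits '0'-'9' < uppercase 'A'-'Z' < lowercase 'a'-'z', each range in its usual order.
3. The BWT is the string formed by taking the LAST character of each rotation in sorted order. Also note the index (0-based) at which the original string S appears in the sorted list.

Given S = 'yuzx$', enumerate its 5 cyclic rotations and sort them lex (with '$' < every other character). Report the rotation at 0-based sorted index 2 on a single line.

All 5 rotations (rotation i = S[i:]+S[:i]):
  rot[0] = yuzx$
  rot[1] = uzx$y
  rot[2] = zx$yu
  rot[3] = x$yuz
  rot[4] = $yuzx
Sorted (with $ < everything):
  sorted[0] = $yuzx
  sorted[1] = uzx$y
  sorted[2] = x$yuz
  sorted[3] = yuzx$
  sorted[4] = zx$yu
sorted[2] = x$yuz

Answer: x$yuz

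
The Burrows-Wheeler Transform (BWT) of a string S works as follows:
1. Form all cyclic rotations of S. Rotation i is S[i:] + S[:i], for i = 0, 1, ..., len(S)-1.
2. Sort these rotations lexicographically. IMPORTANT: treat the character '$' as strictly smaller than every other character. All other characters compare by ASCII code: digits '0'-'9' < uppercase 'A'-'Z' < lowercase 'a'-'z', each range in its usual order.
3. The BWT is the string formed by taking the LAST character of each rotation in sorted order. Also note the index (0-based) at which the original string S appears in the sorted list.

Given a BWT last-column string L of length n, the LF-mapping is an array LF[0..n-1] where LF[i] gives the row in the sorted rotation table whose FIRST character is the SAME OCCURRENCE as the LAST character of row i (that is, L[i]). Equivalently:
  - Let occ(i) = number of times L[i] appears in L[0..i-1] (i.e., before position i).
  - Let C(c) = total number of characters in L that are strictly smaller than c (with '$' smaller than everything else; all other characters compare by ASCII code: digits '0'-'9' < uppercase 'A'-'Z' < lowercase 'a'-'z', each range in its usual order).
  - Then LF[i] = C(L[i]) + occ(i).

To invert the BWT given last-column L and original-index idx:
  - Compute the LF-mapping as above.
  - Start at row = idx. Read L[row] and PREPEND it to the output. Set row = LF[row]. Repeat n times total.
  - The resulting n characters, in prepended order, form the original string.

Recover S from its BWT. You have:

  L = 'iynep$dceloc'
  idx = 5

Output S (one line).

Answer: encyclopedi$

Derivation:
LF mapping: 6 11 8 4 10 0 3 1 5 7 9 2
Walk LF starting at row 5, prepending L[row]:
  step 1: row=5, L[5]='$', prepend. Next row=LF[5]=0
  step 2: row=0, L[0]='i', prepend. Next row=LF[0]=6
  step 3: row=6, L[6]='d', prepend. Next row=LF[6]=3
  step 4: row=3, L[3]='e', prepend. Next row=LF[3]=4
  step 5: row=4, L[4]='p', prepend. Next row=LF[4]=10
  step 6: row=10, L[10]='o', prepend. Next row=LF[10]=9
  step 7: row=9, L[9]='l', prepend. Next row=LF[9]=7
  step 8: row=7, L[7]='c', prepend. Next row=LF[7]=1
  step 9: row=1, L[1]='y', prepend. Next row=LF[1]=11
  step 10: row=11, L[11]='c', prepend. Next row=LF[11]=2
  step 11: row=2, L[2]='n', prepend. Next row=LF[2]=8
  step 12: row=8, L[8]='e', prepend. Next row=LF[8]=5
Reversed output: encyclopedi$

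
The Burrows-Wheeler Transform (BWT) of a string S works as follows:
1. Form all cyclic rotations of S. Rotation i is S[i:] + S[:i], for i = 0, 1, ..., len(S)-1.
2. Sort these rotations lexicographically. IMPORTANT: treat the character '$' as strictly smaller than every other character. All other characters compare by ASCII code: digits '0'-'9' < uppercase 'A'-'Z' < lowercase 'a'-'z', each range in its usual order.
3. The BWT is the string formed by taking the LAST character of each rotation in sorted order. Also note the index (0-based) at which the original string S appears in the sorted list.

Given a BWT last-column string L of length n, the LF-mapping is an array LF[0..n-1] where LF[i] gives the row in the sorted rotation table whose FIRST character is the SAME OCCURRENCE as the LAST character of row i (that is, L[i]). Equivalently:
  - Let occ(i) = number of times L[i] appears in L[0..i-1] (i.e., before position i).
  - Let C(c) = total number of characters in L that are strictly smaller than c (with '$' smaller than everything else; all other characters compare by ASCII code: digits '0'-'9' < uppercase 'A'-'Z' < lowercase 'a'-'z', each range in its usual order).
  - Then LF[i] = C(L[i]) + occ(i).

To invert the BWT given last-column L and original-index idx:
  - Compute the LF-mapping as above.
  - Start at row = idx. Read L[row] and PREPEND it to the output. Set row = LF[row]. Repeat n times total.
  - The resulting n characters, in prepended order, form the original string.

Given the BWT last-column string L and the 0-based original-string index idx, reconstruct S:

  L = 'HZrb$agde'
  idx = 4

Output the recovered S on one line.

Answer: badgerZH$

Derivation:
LF mapping: 1 2 8 4 0 3 7 5 6
Walk LF starting at row 4, prepending L[row]:
  step 1: row=4, L[4]='$', prepend. Next row=LF[4]=0
  step 2: row=0, L[0]='H', prepend. Next row=LF[0]=1
  step 3: row=1, L[1]='Z', prepend. Next row=LF[1]=2
  step 4: row=2, L[2]='r', prepend. Next row=LF[2]=8
  step 5: row=8, L[8]='e', prepend. Next row=LF[8]=6
  step 6: row=6, L[6]='g', prepend. Next row=LF[6]=7
  step 7: row=7, L[7]='d', prepend. Next row=LF[7]=5
  step 8: row=5, L[5]='a', prepend. Next row=LF[5]=3
  step 9: row=3, L[3]='b', prepend. Next row=LF[3]=4
Reversed output: badgerZH$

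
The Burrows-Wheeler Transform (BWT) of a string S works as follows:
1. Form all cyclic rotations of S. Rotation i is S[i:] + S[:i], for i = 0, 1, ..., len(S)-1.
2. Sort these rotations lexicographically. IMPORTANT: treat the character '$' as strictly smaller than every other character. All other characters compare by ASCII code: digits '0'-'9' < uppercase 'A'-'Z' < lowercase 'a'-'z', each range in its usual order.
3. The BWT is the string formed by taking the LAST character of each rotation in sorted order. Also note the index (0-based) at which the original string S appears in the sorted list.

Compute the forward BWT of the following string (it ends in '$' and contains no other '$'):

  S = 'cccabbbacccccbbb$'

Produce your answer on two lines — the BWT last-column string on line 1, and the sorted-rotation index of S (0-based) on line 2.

All 17 rotations (rotation i = S[i:]+S[:i]):
  rot[0] = cccabbbacccccbbb$
  rot[1] = ccabbbacccccbbb$c
  rot[2] = cabbbacccccbbb$cc
  rot[3] = abbbacccccbbb$ccc
  rot[4] = bbbacccccbbb$ccca
  rot[5] = bbacccccbbb$cccab
  rot[6] = bacccccbbb$cccabb
  rot[7] = acccccbbb$cccabbb
  rot[8] = cccccbbb$cccabbba
  rot[9] = ccccbbb$cccabbbac
  rot[10] = cccbbb$cccabbbacc
  rot[11] = ccbbb$cccabbbaccc
  rot[12] = cbbb$cccabbbacccc
  rot[13] = bbb$cccabbbaccccc
  rot[14] = bb$cccabbbacccccb
  rot[15] = b$cccabbbacccccbb
  rot[16] = $cccabbbacccccbbb
Sorted (with $ < everything):
  sorted[0] = $cccabbbacccccbbb  (last char: 'b')
  sorted[1] = abbbacccccbbb$ccc  (last char: 'c')
  sorted[2] = acccccbbb$cccabbb  (last char: 'b')
  sorted[3] = b$cccabbbacccccbb  (last char: 'b')
  sorted[4] = bacccccbbb$cccabb  (last char: 'b')
  sorted[5] = bb$cccabbbacccccb  (last char: 'b')
  sorted[6] = bbacccccbbb$cccab  (last char: 'b')
  sorted[7] = bbb$cccabbbaccccc  (last char: 'c')
  sorted[8] = bbbacccccbbb$ccca  (last char: 'a')
  sorted[9] = cabbbacccccbbb$cc  (last char: 'c')
  sorted[10] = cbbb$cccabbbacccc  (last char: 'c')
  sorted[11] = ccabbbacccccbbb$c  (last char: 'c')
  sorted[12] = ccbbb$cccabbbaccc  (last char: 'c')
  sorted[13] = cccabbbacccccbbb$  (last char: '$')
  sorted[14] = cccbbb$cccabbbacc  (last char: 'c')
  sorted[15] = ccccbbb$cccabbbac  (last char: 'c')
  sorted[16] = cccccbbb$cccabbba  (last char: 'a')
Last column: bcbbbbbcacccc$cca
Original string S is at sorted index 13

Answer: bcbbbbbcacccc$cca
13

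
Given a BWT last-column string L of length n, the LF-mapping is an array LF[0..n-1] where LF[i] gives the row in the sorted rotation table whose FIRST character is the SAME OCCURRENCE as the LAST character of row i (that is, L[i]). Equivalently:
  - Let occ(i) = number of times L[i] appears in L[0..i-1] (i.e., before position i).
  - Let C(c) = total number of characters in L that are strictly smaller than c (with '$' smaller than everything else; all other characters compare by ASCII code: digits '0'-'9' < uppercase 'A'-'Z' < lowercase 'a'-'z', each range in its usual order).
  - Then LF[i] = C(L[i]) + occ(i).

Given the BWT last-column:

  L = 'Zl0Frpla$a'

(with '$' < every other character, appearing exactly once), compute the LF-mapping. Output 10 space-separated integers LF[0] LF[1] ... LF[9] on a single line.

Answer: 3 6 1 2 9 8 7 4 0 5

Derivation:
Char counts: '$':1, '0':1, 'F':1, 'Z':1, 'a':2, 'l':2, 'p':1, 'r':1
C (first-col start): C('$')=0, C('0')=1, C('F')=2, C('Z')=3, C('a')=4, C('l')=6, C('p')=8, C('r')=9
L[0]='Z': occ=0, LF[0]=C('Z')+0=3+0=3
L[1]='l': occ=0, LF[1]=C('l')+0=6+0=6
L[2]='0': occ=0, LF[2]=C('0')+0=1+0=1
L[3]='F': occ=0, LF[3]=C('F')+0=2+0=2
L[4]='r': occ=0, LF[4]=C('r')+0=9+0=9
L[5]='p': occ=0, LF[5]=C('p')+0=8+0=8
L[6]='l': occ=1, LF[6]=C('l')+1=6+1=7
L[7]='a': occ=0, LF[7]=C('a')+0=4+0=4
L[8]='$': occ=0, LF[8]=C('$')+0=0+0=0
L[9]='a': occ=1, LF[9]=C('a')+1=4+1=5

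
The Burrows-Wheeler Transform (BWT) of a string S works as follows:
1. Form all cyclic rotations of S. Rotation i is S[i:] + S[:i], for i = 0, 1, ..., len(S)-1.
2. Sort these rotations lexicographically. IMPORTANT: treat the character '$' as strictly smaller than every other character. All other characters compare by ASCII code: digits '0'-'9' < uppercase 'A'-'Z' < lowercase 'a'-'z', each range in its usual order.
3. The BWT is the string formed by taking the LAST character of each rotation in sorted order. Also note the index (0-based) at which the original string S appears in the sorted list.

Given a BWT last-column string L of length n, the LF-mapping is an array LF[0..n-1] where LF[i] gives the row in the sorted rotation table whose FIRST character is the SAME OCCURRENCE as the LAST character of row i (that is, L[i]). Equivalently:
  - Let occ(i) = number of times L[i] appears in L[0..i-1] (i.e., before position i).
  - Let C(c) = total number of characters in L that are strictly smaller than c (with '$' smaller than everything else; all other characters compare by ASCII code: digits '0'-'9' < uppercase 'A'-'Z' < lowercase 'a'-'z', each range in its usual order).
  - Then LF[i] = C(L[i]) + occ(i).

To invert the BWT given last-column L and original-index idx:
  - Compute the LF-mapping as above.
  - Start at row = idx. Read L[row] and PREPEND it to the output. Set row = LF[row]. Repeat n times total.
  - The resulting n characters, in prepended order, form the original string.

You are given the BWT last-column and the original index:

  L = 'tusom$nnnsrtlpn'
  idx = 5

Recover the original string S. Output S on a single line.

LF mapping: 12 14 10 7 2 0 3 4 5 11 9 13 1 8 6
Walk LF starting at row 5, prepending L[row]:
  step 1: row=5, L[5]='$', prepend. Next row=LF[5]=0
  step 2: row=0, L[0]='t', prepend. Next row=LF[0]=12
  step 3: row=12, L[12]='l', prepend. Next row=LF[12]=1
  step 4: row=1, L[1]='u', prepend. Next row=LF[1]=14
  step 5: row=14, L[14]='n', prepend. Next row=LF[14]=6
  step 6: row=6, L[6]='n', prepend. Next row=LF[6]=3
  step 7: row=3, L[3]='o', prepend. Next row=LF[3]=7
  step 8: row=7, L[7]='n', prepend. Next row=LF[7]=4
  step 9: row=4, L[4]='m', prepend. Next row=LF[4]=2
  step 10: row=2, L[2]='s', prepend. Next row=LF[2]=10
  step 11: row=10, L[10]='r', prepend. Next row=LF[10]=9
  step 12: row=9, L[9]='s', prepend. Next row=LF[9]=11
  step 13: row=11, L[11]='t', prepend. Next row=LF[11]=13
  step 14: row=13, L[13]='p', prepend. Next row=LF[13]=8
  step 15: row=8, L[8]='n', prepend. Next row=LF[8]=5
Reversed output: nptsrsmnonnult$

Answer: nptsrsmnonnult$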